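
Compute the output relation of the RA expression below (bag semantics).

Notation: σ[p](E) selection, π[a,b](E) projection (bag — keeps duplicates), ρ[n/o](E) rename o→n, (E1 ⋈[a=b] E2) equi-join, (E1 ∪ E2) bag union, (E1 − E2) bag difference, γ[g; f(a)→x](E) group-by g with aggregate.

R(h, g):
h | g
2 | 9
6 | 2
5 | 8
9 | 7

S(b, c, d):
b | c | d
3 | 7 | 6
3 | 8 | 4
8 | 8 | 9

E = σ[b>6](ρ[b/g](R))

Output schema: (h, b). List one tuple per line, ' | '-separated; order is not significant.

Stepwise |·|:
  R → 4
  ρ[b/g](R) → 4
  σ[b>6](ρ[b/g](R)) → 3

== RESULT ==
h | b
2 | 9
5 | 8
9 | 7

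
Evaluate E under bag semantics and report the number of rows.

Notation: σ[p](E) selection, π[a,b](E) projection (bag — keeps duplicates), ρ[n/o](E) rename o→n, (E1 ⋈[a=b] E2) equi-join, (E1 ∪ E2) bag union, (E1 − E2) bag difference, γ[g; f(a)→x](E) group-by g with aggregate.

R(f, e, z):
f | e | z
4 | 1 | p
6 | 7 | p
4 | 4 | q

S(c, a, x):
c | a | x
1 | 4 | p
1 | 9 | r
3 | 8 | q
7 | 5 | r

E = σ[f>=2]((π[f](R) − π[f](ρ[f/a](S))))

Row counts bottom-up:
  R → 3
  π[f](R) → 3
  S → 4
  ρ[f/a](S) → 4
  π[f](ρ[f/a](S)) → 4
  (π[f](R) − π[f](ρ[f/a](S))) → 2
  σ[f>=2]((π[f](R) − π[f](ρ[f/a](S)))) → 2

|E| = 2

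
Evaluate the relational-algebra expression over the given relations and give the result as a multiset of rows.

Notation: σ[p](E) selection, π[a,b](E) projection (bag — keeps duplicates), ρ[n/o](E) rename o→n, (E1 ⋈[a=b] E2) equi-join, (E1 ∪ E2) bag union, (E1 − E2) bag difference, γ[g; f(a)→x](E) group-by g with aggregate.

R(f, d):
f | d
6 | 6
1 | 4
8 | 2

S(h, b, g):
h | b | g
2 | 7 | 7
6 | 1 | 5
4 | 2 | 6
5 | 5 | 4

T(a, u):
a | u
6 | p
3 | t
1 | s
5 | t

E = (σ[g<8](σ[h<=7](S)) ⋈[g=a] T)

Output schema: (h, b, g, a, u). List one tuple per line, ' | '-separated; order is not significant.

Per-node cardinality:
  S → 4
  σ[h<=7](S) → 4
  σ[g<8](σ[h<=7](S)) → 4
  T → 4
  (σ[g<8](σ[h<=7](S)) ⋈[g=a] T) → 2

== RESULT ==
h | b | g | a | u
4 | 2 | 6 | 6 | p
6 | 1 | 5 | 5 | t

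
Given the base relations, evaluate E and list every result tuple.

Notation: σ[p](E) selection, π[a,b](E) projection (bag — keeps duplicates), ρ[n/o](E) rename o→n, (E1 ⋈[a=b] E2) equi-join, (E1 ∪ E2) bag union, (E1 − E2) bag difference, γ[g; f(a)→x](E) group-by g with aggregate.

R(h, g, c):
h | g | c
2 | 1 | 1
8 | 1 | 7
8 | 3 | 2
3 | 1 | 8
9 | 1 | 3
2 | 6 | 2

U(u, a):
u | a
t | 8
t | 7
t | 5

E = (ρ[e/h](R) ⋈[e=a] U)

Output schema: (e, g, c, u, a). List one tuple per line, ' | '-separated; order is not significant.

Per-node cardinality:
  R → 6
  ρ[e/h](R) → 6
  U → 3
  (ρ[e/h](R) ⋈[e=a] U) → 2

== RESULT ==
e | g | c | u | a
8 | 1 | 7 | t | 8
8 | 3 | 2 | t | 8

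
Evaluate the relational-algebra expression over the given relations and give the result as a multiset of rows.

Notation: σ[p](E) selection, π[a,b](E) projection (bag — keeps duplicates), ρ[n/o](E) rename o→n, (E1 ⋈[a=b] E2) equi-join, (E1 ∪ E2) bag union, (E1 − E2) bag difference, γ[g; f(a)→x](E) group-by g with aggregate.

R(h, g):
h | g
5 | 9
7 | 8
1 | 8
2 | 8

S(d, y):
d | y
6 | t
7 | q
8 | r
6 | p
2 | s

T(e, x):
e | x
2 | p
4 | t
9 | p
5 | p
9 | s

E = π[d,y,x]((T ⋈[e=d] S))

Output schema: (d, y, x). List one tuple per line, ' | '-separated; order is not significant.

Subexpression sizes:
  T → 5
  S → 5
  (T ⋈[e=d] S) → 1
  π[d,y,x]((T ⋈[e=d] S)) → 1

== RESULT ==
d | y | x
2 | s | p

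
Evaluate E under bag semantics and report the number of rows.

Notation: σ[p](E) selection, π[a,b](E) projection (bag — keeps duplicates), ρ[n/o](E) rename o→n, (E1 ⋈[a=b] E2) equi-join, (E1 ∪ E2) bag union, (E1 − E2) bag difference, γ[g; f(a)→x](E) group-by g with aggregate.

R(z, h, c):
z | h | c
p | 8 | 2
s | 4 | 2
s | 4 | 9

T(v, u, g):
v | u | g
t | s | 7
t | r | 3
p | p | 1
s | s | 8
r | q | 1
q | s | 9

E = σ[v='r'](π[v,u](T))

Row counts bottom-up:
  T → 6
  π[v,u](T) → 6
  σ[v='r'](π[v,u](T)) → 1

|E| = 1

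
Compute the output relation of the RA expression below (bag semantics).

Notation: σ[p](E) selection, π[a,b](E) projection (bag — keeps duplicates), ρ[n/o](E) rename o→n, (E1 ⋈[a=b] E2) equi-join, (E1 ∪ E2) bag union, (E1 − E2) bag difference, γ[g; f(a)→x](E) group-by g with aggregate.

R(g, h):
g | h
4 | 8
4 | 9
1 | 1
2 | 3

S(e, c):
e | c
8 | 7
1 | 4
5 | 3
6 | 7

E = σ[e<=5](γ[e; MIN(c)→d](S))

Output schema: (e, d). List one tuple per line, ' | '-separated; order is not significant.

Per-node cardinality:
  S → 4
  γ[e; MIN(c)→d](S) → 4
  σ[e<=5](γ[e; MIN(c)→d](S)) → 2

== RESULT ==
e | d
1 | 4
5 | 3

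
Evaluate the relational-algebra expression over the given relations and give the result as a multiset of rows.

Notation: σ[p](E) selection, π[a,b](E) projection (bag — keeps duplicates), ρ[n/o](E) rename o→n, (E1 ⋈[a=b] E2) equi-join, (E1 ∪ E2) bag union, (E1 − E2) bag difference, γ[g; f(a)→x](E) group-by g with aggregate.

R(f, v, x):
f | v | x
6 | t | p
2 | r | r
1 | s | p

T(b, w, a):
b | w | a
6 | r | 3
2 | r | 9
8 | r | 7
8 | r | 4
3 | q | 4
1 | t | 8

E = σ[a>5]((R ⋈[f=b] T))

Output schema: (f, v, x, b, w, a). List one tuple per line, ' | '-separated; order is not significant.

Row counts bottom-up:
  R → 3
  T → 6
  (R ⋈[f=b] T) → 3
  σ[a>5]((R ⋈[f=b] T)) → 2

== RESULT ==
f | v | x | b | w | a
1 | s | p | 1 | t | 8
2 | r | r | 2 | r | 9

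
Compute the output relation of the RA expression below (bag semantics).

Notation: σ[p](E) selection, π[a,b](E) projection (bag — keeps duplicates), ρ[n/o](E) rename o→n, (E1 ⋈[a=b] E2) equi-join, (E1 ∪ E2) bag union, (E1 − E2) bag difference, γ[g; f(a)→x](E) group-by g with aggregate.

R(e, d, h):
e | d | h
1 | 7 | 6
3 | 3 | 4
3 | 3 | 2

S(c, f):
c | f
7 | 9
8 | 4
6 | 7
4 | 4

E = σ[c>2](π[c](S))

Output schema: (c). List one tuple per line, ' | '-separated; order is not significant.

Per-node cardinality:
  S → 4
  π[c](S) → 4
  σ[c>2](π[c](S)) → 4

== RESULT ==
c
4
6
7
8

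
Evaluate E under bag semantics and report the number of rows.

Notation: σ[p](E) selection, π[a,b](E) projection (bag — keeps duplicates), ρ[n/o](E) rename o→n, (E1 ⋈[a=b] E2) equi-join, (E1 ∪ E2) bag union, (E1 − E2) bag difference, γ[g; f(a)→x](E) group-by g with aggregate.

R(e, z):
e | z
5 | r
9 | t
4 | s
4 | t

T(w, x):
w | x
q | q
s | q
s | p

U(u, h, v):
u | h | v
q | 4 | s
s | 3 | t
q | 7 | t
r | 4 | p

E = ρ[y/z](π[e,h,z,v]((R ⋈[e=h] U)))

Row counts bottom-up:
  R → 4
  U → 4
  (R ⋈[e=h] U) → 4
  π[e,h,z,v]((R ⋈[e=h] U)) → 4
  ρ[y/z](π[e,h,z,v]((R ⋈[e=h] U))) → 4

|E| = 4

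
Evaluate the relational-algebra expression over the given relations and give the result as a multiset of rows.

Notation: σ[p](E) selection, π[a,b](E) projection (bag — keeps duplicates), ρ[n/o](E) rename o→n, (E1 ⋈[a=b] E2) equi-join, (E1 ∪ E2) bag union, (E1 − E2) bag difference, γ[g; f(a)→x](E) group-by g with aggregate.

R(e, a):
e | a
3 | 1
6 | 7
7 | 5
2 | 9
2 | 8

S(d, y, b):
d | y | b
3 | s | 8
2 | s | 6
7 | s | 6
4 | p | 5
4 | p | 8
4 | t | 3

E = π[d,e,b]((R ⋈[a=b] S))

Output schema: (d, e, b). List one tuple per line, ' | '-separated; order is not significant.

Stepwise |·|:
  R → 5
  S → 6
  (R ⋈[a=b] S) → 3
  π[d,e,b]((R ⋈[a=b] S)) → 3

== RESULT ==
d | e | b
3 | 2 | 8
4 | 2 | 8
4 | 7 | 5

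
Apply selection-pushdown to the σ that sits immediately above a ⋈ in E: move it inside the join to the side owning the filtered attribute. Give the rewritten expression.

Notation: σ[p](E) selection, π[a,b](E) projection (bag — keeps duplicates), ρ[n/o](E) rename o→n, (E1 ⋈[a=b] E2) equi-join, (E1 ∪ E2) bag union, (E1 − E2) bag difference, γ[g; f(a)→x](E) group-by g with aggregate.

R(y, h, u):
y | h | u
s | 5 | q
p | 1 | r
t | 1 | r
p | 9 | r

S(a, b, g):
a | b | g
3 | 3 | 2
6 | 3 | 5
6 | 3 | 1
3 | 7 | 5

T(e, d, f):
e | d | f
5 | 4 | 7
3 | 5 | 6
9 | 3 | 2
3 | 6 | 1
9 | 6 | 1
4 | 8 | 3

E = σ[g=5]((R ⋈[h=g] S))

σ filters on g, owned by the right side.
E' = (R ⋈[h=g] σ[g=5](S))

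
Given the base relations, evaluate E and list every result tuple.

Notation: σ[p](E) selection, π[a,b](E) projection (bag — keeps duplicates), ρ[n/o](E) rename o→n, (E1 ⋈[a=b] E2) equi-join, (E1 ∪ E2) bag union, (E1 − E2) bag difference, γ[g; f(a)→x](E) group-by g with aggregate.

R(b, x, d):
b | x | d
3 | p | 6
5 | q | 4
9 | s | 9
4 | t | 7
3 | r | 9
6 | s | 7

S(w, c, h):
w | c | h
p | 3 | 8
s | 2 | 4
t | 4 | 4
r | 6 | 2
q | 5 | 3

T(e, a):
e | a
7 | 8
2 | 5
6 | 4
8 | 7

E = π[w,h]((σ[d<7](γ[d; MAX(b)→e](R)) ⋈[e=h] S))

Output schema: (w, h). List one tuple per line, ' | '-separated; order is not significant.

Stepwise |·|:
  R → 6
  γ[d; MAX(b)→e](R) → 4
  σ[d<7](γ[d; MAX(b)→e](R)) → 2
  S → 5
  (σ[d<7](γ[d; MAX(b)→e](R)) ⋈[e=h] S) → 1
  π[w,h]((σ[d<7](γ[d; MAX(b)→e](R)) ⋈[e=h] S)) → 1

== RESULT ==
w | h
q | 3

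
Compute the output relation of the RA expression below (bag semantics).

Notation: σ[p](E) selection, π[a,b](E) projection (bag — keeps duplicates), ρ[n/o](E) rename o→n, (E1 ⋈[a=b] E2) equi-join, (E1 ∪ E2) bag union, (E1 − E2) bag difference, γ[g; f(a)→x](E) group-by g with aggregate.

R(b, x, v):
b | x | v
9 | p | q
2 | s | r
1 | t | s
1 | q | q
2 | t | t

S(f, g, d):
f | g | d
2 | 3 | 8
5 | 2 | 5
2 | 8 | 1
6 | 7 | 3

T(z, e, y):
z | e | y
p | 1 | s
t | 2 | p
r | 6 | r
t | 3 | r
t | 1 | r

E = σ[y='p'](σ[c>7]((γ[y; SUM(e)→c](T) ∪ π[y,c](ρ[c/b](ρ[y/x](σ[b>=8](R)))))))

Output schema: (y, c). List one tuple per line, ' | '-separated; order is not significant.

Per-node cardinality:
  T → 5
  γ[y; SUM(e)→c](T) → 3
  R → 5
  σ[b>=8](R) → 1
  ρ[y/x](σ[b>=8](R)) → 1
  ρ[c/b](ρ[y/x](σ[b>=8](R))) → 1
  π[y,c](ρ[c/b](ρ[y/x](σ[b>=8](R)))) → 1
  (γ[y; SUM(e)→c](T) ∪ π[y,c](ρ[c/b](ρ[y/x](σ[b>=8](R))))) → 4
  σ[c>7]((γ[y; SUM(e)→c](T) ∪ π[y,c](ρ[c/b](ρ[y/x](σ[b>=8](R)))))) → 2
  σ[y='p'](σ[c>7]((γ[y; SUM(e)→c](T) ∪ π[y,c](ρ[c/b](ρ[y/x](σ[b>=8](R))))))) → 1

== RESULT ==
y | c
p | 9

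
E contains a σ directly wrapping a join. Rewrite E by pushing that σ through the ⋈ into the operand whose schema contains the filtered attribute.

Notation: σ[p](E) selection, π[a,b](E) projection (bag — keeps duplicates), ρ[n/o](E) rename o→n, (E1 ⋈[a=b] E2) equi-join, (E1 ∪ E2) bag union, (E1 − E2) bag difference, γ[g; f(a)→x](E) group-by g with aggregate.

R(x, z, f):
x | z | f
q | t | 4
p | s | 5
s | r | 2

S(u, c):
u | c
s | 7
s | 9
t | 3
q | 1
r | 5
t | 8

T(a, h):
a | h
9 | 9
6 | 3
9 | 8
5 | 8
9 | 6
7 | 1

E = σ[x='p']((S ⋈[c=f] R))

σ filters on x, owned by the right side.
E' = (S ⋈[c=f] σ[x='p'](R))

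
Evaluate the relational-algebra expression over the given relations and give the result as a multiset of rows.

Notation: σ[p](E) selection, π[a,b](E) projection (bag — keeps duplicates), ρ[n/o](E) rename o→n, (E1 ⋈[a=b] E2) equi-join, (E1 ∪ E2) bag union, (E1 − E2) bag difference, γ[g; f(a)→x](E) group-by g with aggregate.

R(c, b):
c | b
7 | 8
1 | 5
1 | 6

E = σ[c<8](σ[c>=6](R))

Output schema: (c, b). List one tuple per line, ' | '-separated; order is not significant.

Stepwise |·|:
  R → 3
  σ[c>=6](R) → 1
  σ[c<8](σ[c>=6](R)) → 1

== RESULT ==
c | b
7 | 8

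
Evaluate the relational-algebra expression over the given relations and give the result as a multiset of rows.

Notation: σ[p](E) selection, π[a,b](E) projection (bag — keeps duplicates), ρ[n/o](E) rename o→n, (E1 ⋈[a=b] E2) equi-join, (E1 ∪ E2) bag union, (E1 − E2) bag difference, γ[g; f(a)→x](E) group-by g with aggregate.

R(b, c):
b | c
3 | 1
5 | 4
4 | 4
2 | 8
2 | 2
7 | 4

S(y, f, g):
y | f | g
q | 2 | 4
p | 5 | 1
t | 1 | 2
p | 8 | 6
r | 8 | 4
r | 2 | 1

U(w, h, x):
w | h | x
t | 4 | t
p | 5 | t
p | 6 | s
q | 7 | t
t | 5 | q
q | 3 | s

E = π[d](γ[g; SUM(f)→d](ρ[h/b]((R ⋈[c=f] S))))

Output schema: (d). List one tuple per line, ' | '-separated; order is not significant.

Subexpression sizes:
  R → 6
  S → 6
  (R ⋈[c=f] S) → 5
  ρ[h/b]((R ⋈[c=f] S)) → 5
  γ[g; SUM(f)→d](ρ[h/b]((R ⋈[c=f] S))) → 4
  π[d](γ[g; SUM(f)→d](ρ[h/b]((R ⋈[c=f] S)))) → 4

== RESULT ==
d
1
2
8
10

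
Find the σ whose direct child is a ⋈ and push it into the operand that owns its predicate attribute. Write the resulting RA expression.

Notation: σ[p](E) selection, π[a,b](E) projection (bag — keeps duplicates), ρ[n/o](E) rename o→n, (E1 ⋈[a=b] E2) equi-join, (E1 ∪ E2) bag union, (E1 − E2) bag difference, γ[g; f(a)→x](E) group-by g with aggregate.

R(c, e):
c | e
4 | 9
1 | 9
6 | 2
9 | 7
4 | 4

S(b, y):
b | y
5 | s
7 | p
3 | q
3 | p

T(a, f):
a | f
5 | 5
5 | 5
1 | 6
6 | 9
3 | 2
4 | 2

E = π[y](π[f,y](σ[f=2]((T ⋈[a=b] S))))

σ filters on f, owned by the left side.
E' = π[y](π[f,y]((σ[f=2](T) ⋈[a=b] S)))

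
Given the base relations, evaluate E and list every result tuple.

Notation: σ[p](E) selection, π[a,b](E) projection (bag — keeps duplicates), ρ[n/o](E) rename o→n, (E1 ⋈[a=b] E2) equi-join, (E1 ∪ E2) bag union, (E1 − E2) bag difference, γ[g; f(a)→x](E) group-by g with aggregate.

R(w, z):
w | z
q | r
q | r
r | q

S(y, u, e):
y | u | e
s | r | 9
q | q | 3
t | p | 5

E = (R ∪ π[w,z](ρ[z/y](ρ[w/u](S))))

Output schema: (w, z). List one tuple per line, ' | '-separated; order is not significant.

Row counts bottom-up:
  R → 3
  S → 3
  ρ[w/u](S) → 3
  ρ[z/y](ρ[w/u](S)) → 3
  π[w,z](ρ[z/y](ρ[w/u](S))) → 3
  (R ∪ π[w,z](ρ[z/y](ρ[w/u](S)))) → 6

== RESULT ==
w | z
p | t
q | q
q | r
q | r
r | q
r | s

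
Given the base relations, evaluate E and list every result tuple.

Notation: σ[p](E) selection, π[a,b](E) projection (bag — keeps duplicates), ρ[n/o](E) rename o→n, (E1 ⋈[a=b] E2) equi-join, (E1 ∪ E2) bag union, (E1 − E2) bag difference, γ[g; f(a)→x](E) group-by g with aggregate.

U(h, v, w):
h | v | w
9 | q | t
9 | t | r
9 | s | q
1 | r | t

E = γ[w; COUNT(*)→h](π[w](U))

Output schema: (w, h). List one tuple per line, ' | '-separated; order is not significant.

Subexpression sizes:
  U → 4
  π[w](U) → 4
  γ[w; COUNT(*)→h](π[w](U)) → 3

== RESULT ==
w | h
q | 1
r | 1
t | 2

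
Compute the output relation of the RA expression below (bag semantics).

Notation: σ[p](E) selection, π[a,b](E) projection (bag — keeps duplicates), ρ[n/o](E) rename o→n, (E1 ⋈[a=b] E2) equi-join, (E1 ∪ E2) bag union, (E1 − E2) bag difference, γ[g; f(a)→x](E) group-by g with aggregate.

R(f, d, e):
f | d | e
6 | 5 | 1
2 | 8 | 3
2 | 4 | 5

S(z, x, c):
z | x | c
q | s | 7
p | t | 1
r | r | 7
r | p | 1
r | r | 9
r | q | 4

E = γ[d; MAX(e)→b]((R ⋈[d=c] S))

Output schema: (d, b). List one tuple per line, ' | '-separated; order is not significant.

Stepwise |·|:
  R → 3
  S → 6
  (R ⋈[d=c] S) → 1
  γ[d; MAX(e)→b]((R ⋈[d=c] S)) → 1

== RESULT ==
d | b
4 | 5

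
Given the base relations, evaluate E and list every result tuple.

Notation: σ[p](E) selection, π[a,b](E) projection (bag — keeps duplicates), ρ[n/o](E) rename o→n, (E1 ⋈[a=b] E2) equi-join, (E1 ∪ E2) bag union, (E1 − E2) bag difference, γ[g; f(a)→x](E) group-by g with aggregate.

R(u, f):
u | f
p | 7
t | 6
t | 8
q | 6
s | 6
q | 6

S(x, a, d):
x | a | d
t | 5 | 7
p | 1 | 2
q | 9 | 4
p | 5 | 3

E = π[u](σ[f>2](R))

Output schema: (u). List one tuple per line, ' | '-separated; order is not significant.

Stepwise |·|:
  R → 6
  σ[f>2](R) → 6
  π[u](σ[f>2](R)) → 6

== RESULT ==
u
p
q
q
s
t
t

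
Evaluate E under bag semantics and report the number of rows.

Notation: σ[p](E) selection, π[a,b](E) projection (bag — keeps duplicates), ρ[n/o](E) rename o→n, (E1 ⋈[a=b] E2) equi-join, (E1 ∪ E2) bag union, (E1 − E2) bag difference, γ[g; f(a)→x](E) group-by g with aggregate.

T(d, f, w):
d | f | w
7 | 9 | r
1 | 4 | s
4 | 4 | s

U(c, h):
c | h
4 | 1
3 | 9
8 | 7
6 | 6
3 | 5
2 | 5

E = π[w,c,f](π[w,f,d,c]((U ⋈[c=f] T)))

Per-node cardinality:
  U → 6
  T → 3
  (U ⋈[c=f] T) → 2
  π[w,f,d,c]((U ⋈[c=f] T)) → 2
  π[w,c,f](π[w,f,d,c]((U ⋈[c=f] T))) → 2

|E| = 2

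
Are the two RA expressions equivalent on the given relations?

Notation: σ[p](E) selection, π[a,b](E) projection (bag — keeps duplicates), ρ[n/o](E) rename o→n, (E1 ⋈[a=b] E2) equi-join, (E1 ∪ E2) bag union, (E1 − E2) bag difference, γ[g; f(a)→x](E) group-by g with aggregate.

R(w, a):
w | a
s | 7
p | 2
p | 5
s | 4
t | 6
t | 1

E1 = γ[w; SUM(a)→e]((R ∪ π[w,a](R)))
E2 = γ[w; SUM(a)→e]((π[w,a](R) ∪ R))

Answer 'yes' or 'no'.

E1 subexpression sizes:
  R → 6
  R → 6
  π[w,a](R) → 6
  (R ∪ π[w,a](R)) → 12
  γ[w; SUM(a)→e]((R ∪ π[w,a](R))) → 3
E2 subexpression sizes:
  R → 6
  π[w,a](R) → 6
  R → 6
  (π[w,a](R) ∪ R) → 12
  γ[w; SUM(a)→e]((π[w,a](R) ∪ R)) → 3

E1 and E2 produce the same multiset:
w | e
p | 14
s | 22
t | 14

yes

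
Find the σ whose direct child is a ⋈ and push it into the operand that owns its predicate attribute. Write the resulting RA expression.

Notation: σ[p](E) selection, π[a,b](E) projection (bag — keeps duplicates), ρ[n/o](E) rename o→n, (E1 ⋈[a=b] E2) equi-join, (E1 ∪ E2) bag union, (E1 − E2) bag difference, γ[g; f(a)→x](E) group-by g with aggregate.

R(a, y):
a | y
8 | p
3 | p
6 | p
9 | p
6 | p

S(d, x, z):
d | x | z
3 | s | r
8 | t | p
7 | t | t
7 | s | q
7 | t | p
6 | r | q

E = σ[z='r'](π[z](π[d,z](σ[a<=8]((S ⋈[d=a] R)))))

σ filters on a, owned by the right side.
E' = σ[z='r'](π[z](π[d,z]((S ⋈[d=a] σ[a<=8](R)))))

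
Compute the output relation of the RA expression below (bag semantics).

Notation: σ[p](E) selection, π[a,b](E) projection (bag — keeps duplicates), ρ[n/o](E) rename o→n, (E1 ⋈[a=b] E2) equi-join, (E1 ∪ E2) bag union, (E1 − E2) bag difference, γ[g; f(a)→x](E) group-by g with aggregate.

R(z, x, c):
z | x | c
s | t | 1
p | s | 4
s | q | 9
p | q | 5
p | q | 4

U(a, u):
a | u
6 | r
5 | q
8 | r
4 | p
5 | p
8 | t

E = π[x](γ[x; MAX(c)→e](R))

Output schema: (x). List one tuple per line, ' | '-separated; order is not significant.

Stepwise |·|:
  R → 5
  γ[x; MAX(c)→e](R) → 3
  π[x](γ[x; MAX(c)→e](R)) → 3

== RESULT ==
x
q
s
t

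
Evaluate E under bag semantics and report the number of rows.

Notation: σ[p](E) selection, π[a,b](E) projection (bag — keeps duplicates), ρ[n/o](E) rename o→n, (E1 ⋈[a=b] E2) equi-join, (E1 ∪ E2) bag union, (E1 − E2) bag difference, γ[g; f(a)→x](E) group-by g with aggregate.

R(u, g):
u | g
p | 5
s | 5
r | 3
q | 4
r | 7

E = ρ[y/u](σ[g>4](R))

Per-node cardinality:
  R → 5
  σ[g>4](R) → 3
  ρ[y/u](σ[g>4](R)) → 3

|E| = 3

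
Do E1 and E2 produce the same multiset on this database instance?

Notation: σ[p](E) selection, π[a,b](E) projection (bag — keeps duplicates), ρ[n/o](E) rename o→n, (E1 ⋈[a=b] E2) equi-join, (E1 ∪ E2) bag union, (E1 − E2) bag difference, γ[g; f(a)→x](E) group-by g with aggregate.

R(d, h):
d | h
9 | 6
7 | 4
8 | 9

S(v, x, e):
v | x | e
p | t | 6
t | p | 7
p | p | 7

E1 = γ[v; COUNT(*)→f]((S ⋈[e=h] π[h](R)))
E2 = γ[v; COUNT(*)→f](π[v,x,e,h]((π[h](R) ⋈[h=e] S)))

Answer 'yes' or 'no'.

E1 stepwise |·|:
  S → 3
  R → 3
  π[h](R) → 3
  (S ⋈[e=h] π[h](R)) → 1
  γ[v; COUNT(*)→f]((S ⋈[e=h] π[h](R))) → 1
E2 stepwise |·|:
  R → 3
  π[h](R) → 3
  S → 3
  (π[h](R) ⋈[h=e] S) → 1
  π[v,x,e,h]((π[h](R) ⋈[h=e] S)) → 1
  γ[v; COUNT(*)→f](π[v,x,e,h]((π[h](R) ⋈[h=e] S))) → 1

E1 and E2 produce the same multiset:
v | f
p | 1

yes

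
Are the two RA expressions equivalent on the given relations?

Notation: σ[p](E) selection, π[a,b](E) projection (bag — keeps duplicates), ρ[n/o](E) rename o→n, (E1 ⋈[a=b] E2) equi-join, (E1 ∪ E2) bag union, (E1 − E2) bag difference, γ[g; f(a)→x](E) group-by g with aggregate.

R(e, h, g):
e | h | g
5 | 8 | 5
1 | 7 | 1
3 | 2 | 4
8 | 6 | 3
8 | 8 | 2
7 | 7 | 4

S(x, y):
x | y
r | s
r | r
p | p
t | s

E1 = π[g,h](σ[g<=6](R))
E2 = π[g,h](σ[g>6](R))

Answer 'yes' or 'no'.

E1 subexpression sizes:
  R → 6
  σ[g<=6](R) → 6
  π[g,h](σ[g<=6](R)) → 6
E2 subexpression sizes:
  R → 6
  σ[g>6](R) → 0
  π[g,h](σ[g>6](R)) → 0

E1 result:
g | h
1 | 7
2 | 8
3 | 6
4 | 2
4 | 7
5 | 8
E2 result:
g | h
(0 rows)
Witness: (1, 7) appears 1× in E1 but 0× in E2.

no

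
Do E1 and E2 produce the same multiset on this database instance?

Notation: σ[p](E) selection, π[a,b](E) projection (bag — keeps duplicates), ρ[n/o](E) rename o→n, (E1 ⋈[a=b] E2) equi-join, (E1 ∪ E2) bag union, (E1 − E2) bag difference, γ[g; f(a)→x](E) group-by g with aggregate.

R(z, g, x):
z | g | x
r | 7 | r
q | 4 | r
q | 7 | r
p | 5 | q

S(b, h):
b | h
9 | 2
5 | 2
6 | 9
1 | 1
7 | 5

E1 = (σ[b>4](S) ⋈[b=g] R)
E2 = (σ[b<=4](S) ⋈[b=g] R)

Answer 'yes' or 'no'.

E1 row counts bottom-up:
  S → 5
  σ[b>4](S) → 4
  R → 4
  (σ[b>4](S) ⋈[b=g] R) → 3
E2 row counts bottom-up:
  S → 5
  σ[b<=4](S) → 1
  R → 4
  (σ[b<=4](S) ⋈[b=g] R) → 0

E1 result:
b | h | z | g | x
5 | 2 | p | 5 | q
7 | 5 | q | 7 | r
7 | 5 | r | 7 | r
E2 result:
b | h | z | g | x
(0 rows)
Witness: (7, 5, 'r', 7, 'r') appears 1× in E1 but 0× in E2.

no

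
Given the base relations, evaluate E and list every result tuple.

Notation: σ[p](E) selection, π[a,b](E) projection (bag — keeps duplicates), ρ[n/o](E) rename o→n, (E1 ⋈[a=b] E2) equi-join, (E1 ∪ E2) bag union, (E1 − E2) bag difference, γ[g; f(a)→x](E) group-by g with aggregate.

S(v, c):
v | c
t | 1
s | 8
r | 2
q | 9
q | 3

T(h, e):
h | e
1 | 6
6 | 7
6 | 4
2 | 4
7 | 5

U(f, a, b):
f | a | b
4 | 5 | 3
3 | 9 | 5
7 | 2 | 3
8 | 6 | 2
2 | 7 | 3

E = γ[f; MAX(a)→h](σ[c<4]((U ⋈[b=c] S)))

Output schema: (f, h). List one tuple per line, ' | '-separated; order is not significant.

Subexpression sizes:
  U → 5
  S → 5
  (U ⋈[b=c] S) → 4
  σ[c<4]((U ⋈[b=c] S)) → 4
  γ[f; MAX(a)→h](σ[c<4]((U ⋈[b=c] S))) → 4

== RESULT ==
f | h
2 | 7
4 | 5
7 | 2
8 | 6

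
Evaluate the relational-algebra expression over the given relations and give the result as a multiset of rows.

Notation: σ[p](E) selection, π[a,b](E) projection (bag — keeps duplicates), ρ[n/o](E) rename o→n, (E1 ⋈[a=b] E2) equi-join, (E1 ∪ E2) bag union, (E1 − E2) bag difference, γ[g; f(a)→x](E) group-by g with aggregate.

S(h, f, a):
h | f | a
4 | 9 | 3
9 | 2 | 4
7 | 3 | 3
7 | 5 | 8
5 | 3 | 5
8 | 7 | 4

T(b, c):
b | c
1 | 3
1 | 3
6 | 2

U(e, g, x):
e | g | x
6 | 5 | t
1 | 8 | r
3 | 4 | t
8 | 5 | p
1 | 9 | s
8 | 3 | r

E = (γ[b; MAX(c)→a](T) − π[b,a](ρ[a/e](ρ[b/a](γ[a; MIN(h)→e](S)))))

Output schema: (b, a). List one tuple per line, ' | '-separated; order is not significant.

Subexpression sizes:
  T → 3
  γ[b; MAX(c)→a](T) → 2
  S → 6
  γ[a; MIN(h)→e](S) → 4
  ρ[b/a](γ[a; MIN(h)→e](S)) → 4
  ρ[a/e](ρ[b/a](γ[a; MIN(h)→e](S))) → 4
  π[b,a](ρ[a/e](ρ[b/a](γ[a; MIN(h)→e](S)))) → 4
  (γ[b; MAX(c)→a](T) − π[b,a](ρ[a/e](ρ[b/a](γ[a; MIN(h)→e](S))))) → 2

== RESULT ==
b | a
1 | 3
6 | 2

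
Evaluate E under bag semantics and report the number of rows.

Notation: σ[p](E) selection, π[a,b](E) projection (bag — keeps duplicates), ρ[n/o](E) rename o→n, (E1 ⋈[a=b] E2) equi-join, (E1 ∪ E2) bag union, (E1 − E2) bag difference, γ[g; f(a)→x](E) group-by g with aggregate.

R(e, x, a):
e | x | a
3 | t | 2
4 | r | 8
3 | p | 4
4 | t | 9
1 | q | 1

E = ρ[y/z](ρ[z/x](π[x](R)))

Per-node cardinality:
  R → 5
  π[x](R) → 5
  ρ[z/x](π[x](R)) → 5
  ρ[y/z](ρ[z/x](π[x](R))) → 5

|E| = 5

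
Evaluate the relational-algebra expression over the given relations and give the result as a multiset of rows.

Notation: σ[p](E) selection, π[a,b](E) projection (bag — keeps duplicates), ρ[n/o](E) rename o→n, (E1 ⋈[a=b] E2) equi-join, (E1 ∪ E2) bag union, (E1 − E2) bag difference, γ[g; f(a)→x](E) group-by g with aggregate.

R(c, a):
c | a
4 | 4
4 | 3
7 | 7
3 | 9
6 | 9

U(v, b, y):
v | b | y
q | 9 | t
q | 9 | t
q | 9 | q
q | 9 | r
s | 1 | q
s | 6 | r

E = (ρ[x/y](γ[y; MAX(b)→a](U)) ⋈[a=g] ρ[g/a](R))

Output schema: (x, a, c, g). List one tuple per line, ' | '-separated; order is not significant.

Subexpression sizes:
  U → 6
  γ[y; MAX(b)→a](U) → 3
  ρ[x/y](γ[y; MAX(b)→a](U)) → 3
  R → 5
  ρ[g/a](R) → 5
  (ρ[x/y](γ[y; MAX(b)→a](U)) ⋈[a=g] ρ[g/a](R)) → 6

== RESULT ==
x | a | c | g
q | 9 | 3 | 9
q | 9 | 6 | 9
r | 9 | 3 | 9
r | 9 | 6 | 9
t | 9 | 3 | 9
t | 9 | 6 | 9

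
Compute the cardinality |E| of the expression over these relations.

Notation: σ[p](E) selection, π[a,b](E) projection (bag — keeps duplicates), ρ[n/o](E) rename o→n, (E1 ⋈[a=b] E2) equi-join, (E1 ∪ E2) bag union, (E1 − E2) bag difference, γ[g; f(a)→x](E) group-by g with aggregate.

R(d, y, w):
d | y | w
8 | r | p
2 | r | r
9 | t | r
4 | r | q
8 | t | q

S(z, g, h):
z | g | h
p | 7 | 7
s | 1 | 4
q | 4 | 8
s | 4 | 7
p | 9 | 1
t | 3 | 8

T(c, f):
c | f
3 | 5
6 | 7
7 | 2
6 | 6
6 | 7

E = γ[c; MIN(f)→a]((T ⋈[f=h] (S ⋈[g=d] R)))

Row counts bottom-up:
  T → 5
  S → 6
  R → 5
  (S ⋈[g=d] R) → 3
  (T ⋈[f=h] (S ⋈[g=d] R)) → 2
  γ[c; MIN(f)→a]((T ⋈[f=h] (S ⋈[g=d] R))) → 1

|E| = 1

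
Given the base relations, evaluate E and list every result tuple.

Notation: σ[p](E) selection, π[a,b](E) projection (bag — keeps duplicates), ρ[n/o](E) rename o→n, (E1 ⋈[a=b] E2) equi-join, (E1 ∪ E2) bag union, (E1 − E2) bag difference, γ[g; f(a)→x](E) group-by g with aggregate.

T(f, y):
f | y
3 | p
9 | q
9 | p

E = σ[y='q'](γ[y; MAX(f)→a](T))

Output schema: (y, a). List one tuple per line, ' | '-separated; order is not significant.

Row counts bottom-up:
  T → 3
  γ[y; MAX(f)→a](T) → 2
  σ[y='q'](γ[y; MAX(f)→a](T)) → 1

== RESULT ==
y | a
q | 9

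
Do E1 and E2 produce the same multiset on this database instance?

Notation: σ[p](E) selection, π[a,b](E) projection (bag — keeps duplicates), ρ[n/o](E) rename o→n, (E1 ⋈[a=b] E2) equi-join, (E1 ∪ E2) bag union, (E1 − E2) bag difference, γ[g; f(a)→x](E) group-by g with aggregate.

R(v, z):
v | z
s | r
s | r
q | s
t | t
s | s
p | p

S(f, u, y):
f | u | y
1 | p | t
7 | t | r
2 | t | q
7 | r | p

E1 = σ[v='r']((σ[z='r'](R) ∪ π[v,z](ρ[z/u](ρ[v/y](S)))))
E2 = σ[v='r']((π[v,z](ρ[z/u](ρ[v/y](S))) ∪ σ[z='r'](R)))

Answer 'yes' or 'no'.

E1 row counts bottom-up:
  R → 6
  σ[z='r'](R) → 2
  S → 4
  ρ[v/y](S) → 4
  ρ[z/u](ρ[v/y](S)) → 4
  π[v,z](ρ[z/u](ρ[v/y](S))) → 4
  (σ[z='r'](R) ∪ π[v,z](ρ[z/u](ρ[v/y](S)))) → 6
  σ[v='r']((σ[z='r'](R) ∪ π[v,z](ρ[z/u](ρ[v/y](S))))) → 1
E2 row counts bottom-up:
  S → 4
  ρ[v/y](S) → 4
  ρ[z/u](ρ[v/y](S)) → 4
  π[v,z](ρ[z/u](ρ[v/y](S))) → 4
  R → 6
  σ[z='r'](R) → 2
  (π[v,z](ρ[z/u](ρ[v/y](S))) ∪ σ[z='r'](R)) → 6
  σ[v='r']((π[v,z](ρ[z/u](ρ[v/y](S))) ∪ σ[z='r'](R))) → 1

E1 and E2 produce the same multiset:
v | z
r | t

yes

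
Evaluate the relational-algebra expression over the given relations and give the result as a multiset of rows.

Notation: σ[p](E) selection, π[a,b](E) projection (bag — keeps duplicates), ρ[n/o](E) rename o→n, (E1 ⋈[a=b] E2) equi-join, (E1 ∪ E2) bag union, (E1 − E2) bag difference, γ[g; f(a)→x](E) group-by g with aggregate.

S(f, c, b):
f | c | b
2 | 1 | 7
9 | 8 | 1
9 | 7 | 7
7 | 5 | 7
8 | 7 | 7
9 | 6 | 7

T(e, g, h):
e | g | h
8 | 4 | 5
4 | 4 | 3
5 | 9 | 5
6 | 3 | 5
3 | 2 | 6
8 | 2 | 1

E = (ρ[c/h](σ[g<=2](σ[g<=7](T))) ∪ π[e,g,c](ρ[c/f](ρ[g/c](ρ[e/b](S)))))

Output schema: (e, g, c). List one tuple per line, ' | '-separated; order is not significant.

Row counts bottom-up:
  T → 6
  σ[g<=7](T) → 5
  σ[g<=2](σ[g<=7](T)) → 2
  ρ[c/h](σ[g<=2](σ[g<=7](T))) → 2
  S → 6
  ρ[e/b](S) → 6
  ρ[g/c](ρ[e/b](S)) → 6
  ρ[c/f](ρ[g/c](ρ[e/b](S))) → 6
  π[e,g,c](ρ[c/f](ρ[g/c](ρ[e/b](S)))) → 6
  (ρ[c/h](σ[g<=2](σ[g<=7](T))) ∪ π[e,g,c](ρ[c/f](ρ[g/c](ρ[e/b](S))))) → 8

== RESULT ==
e | g | c
1 | 8 | 9
3 | 2 | 6
7 | 1 | 2
7 | 5 | 7
7 | 6 | 9
7 | 7 | 8
7 | 7 | 9
8 | 2 | 1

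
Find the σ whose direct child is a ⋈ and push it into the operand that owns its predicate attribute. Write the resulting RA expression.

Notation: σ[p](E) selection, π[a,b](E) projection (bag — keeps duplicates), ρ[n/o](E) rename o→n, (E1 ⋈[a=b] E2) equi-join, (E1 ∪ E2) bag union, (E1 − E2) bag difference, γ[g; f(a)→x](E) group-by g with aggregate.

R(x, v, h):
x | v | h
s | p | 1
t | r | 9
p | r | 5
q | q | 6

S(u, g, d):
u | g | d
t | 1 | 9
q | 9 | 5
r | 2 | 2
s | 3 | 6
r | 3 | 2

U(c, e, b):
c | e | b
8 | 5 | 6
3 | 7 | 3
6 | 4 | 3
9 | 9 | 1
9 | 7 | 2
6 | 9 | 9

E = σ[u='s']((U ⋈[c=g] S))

σ filters on u, owned by the right side.
E' = (U ⋈[c=g] σ[u='s'](S))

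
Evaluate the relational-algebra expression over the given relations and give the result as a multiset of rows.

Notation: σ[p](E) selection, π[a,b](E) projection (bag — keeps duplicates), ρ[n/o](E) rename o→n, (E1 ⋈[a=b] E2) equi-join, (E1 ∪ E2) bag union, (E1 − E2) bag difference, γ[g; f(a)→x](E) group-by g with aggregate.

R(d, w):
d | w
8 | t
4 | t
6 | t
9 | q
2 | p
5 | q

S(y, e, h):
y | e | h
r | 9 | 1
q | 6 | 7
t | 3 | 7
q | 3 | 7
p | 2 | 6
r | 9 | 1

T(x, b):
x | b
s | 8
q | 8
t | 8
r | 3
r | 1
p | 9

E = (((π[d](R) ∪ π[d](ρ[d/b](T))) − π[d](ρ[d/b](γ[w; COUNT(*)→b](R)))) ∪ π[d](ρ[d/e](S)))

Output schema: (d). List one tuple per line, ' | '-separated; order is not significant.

Per-node cardinality:
  R → 6
  π[d](R) → 6
  T → 6
  ρ[d/b](T) → 6
  π[d](ρ[d/b](T)) → 6
  (π[d](R) ∪ π[d](ρ[d/b](T))) → 12
  R → 6
  γ[w; COUNT(*)→b](R) → 3
  ρ[d/b](γ[w; COUNT(*)→b](R)) → 3
  π[d](ρ[d/b](γ[w; COUNT(*)→b](R))) → 3
  ((π[d](R) ∪ π[d](ρ[d/b](T))) − π[d](ρ[d/b](γ[w; COUNT(*)→b](R)))) → 9
  S → 6
  ρ[d/e](S) → 6
  π[d](ρ[d/e](S)) → 6
  (((π[d](R) ∪ π[d](ρ[d/b](T))) − π[d](ρ[d/b](γ[w; COUNT(*)→b](R)))) ∪ π[d](ρ[d/e](S))) → 15

== RESULT ==
d
2
3
3
4
5
6
6
8
8
8
8
9
9
9
9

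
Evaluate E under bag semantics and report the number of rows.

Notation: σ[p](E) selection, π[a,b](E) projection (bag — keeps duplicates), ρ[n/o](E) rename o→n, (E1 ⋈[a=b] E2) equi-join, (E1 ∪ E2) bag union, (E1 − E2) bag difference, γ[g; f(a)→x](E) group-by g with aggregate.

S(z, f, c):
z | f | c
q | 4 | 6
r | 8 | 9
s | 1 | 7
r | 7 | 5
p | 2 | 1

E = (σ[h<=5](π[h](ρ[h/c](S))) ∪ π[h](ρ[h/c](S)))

Per-node cardinality:
  S → 5
  ρ[h/c](S) → 5
  π[h](ρ[h/c](S)) → 5
  σ[h<=5](π[h](ρ[h/c](S))) → 2
  S → 5
  ρ[h/c](S) → 5
  π[h](ρ[h/c](S)) → 5
  (σ[h<=5](π[h](ρ[h/c](S))) ∪ π[h](ρ[h/c](S))) → 7

|E| = 7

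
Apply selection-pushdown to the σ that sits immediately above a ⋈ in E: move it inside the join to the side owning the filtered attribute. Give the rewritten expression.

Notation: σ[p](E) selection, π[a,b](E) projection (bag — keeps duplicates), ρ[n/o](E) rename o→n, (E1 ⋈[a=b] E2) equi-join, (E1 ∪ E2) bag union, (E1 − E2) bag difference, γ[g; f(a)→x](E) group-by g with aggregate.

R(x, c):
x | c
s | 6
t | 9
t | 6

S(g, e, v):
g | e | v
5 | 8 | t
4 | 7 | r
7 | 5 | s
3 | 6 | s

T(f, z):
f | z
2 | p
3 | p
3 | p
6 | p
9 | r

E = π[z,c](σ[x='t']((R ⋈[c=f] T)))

σ filters on x, owned by the left side.
E' = π[z,c]((σ[x='t'](R) ⋈[c=f] T))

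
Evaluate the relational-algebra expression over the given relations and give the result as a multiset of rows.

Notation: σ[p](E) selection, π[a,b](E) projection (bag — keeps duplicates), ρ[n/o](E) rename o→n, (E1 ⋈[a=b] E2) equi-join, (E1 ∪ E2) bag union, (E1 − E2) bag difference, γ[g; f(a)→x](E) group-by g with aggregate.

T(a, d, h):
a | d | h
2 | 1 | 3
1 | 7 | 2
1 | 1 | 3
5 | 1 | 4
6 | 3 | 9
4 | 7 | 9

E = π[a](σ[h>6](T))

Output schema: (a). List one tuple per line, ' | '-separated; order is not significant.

Stepwise |·|:
  T → 6
  σ[h>6](T) → 2
  π[a](σ[h>6](T)) → 2

== RESULT ==
a
4
6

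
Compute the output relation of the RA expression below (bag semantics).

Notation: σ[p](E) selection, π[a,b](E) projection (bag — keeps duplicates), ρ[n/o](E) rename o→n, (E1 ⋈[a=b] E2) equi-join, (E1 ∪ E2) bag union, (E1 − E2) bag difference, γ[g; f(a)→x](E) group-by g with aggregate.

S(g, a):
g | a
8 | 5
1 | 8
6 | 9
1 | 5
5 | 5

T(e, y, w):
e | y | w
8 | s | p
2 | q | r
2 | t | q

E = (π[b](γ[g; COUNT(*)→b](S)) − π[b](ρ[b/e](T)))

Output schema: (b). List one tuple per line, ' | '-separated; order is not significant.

Row counts bottom-up:
  S → 5
  γ[g; COUNT(*)→b](S) → 4
  π[b](γ[g; COUNT(*)→b](S)) → 4
  T → 3
  ρ[b/e](T) → 3
  π[b](ρ[b/e](T)) → 3
  (π[b](γ[g; COUNT(*)→b](S)) − π[b](ρ[b/e](T))) → 3

== RESULT ==
b
1
1
1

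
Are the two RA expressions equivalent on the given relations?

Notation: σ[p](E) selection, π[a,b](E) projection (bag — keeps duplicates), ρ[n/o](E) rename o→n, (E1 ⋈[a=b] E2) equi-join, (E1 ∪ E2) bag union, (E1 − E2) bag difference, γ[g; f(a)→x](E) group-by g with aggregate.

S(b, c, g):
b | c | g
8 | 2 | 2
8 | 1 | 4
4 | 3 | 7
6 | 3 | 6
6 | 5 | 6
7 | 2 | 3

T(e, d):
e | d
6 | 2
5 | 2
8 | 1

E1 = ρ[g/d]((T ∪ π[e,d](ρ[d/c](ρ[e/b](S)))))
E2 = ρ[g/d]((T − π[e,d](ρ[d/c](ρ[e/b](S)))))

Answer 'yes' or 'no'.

E1 row counts bottom-up:
  T → 3
  S → 6
  ρ[e/b](S) → 6
  ρ[d/c](ρ[e/b](S)) → 6
  π[e,d](ρ[d/c](ρ[e/b](S))) → 6
  (T ∪ π[e,d](ρ[d/c](ρ[e/b](S)))) → 9
  ρ[g/d]((T ∪ π[e,d](ρ[d/c](ρ[e/b](S))))) → 9
E2 row counts bottom-up:
  T → 3
  S → 6
  ρ[e/b](S) → 6
  ρ[d/c](ρ[e/b](S)) → 6
  π[e,d](ρ[d/c](ρ[e/b](S))) → 6
  (T − π[e,d](ρ[d/c](ρ[e/b](S)))) → 2
  ρ[g/d]((T − π[e,d](ρ[d/c](ρ[e/b](S))))) → 2

E1 result:
e | g
4 | 3
5 | 2
6 | 2
6 | 3
6 | 5
7 | 2
8 | 1
8 | 1
8 | 2
E2 result:
e | g
5 | 2
6 | 2
Witness: (6, 5) appears 1× in E1 but 0× in E2.

no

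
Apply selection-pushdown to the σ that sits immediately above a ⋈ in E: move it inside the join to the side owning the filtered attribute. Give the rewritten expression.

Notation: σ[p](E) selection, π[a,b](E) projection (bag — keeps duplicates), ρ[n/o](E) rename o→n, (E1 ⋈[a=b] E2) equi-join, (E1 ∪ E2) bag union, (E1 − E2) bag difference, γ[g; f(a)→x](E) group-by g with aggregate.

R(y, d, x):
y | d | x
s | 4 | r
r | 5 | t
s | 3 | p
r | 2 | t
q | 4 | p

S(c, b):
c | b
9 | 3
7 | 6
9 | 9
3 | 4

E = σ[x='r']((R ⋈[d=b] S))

σ filters on x, owned by the left side.
E' = (σ[x='r'](R) ⋈[d=b] S)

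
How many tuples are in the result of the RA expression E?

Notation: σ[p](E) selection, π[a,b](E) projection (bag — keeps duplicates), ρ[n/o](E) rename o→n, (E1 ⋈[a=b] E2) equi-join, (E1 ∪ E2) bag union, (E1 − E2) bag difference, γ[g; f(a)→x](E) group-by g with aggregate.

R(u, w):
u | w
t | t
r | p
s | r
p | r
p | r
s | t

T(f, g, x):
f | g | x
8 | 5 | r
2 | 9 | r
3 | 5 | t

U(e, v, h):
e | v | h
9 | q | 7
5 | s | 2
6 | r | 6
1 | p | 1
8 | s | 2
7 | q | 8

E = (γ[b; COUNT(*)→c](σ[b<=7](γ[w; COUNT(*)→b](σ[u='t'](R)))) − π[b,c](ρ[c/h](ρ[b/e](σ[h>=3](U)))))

Row counts bottom-up:
  R → 6
  σ[u='t'](R) → 1
  γ[w; COUNT(*)→b](σ[u='t'](R)) → 1
  σ[b<=7](γ[w; COUNT(*)→b](σ[u='t'](R))) → 1
  γ[b; COUNT(*)→c](σ[b<=7](γ[w; COUNT(*)→b](σ[u='t'](R)))) → 1
  U → 6
  σ[h>=3](U) → 3
  ρ[b/e](σ[h>=3](U)) → 3
  ρ[c/h](ρ[b/e](σ[h>=3](U))) → 3
  π[b,c](ρ[c/h](ρ[b/e](σ[h>=3](U)))) → 3
  (γ[b; COUNT(*)→c](σ[b<=7](γ[w; COUNT(*)→b](σ[u='t'](R)))) − π[b,c](ρ[c/h](ρ[b/e](σ[h>=3](U))))) → 1

|E| = 1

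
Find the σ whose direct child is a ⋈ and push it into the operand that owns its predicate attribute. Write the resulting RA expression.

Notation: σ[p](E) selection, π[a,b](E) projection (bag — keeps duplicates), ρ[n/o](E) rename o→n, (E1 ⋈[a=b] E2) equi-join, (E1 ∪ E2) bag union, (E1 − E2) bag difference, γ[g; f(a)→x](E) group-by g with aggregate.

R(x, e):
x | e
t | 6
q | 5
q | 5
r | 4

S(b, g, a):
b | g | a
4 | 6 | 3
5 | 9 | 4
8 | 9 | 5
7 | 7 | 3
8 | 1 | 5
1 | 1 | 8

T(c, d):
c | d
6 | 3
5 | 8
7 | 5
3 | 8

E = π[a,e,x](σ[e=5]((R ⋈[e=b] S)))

σ filters on e, owned by the left side.
E' = π[a,e,x]((σ[e=5](R) ⋈[e=b] S))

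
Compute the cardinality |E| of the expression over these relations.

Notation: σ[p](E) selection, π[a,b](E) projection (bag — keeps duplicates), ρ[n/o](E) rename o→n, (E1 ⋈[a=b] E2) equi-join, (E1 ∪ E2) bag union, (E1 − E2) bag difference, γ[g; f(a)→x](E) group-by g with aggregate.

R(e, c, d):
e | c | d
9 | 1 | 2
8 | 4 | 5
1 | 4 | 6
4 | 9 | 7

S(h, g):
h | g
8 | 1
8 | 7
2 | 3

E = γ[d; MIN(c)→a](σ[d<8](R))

Per-node cardinality:
  R → 4
  σ[d<8](R) → 4
  γ[d; MIN(c)→a](σ[d<8](R)) → 4

|E| = 4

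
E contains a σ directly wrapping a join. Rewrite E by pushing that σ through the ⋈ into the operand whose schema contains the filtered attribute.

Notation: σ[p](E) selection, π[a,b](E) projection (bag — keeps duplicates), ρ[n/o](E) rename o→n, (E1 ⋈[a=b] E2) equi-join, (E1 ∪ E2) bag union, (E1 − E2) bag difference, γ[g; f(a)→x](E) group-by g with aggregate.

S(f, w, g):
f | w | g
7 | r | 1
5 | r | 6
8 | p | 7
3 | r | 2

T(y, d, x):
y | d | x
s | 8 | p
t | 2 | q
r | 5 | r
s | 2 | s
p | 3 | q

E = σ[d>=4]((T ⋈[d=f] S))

σ filters on d, owned by the left side.
E' = (σ[d>=4](T) ⋈[d=f] S)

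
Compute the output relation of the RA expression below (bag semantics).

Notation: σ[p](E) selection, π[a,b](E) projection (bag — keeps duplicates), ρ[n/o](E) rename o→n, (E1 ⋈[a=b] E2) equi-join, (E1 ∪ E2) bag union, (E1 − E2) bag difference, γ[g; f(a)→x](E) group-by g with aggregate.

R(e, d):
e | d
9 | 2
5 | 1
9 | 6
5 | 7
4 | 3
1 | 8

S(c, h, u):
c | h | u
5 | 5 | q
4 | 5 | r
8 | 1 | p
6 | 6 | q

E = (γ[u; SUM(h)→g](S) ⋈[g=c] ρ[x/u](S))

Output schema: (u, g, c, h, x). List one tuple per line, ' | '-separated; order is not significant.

Subexpression sizes:
  S → 4
  γ[u; SUM(h)→g](S) → 3
  S → 4
  ρ[x/u](S) → 4
  (γ[u; SUM(h)→g](S) ⋈[g=c] ρ[x/u](S)) → 1

== RESULT ==
u | g | c | h | x
r | 5 | 5 | 5 | q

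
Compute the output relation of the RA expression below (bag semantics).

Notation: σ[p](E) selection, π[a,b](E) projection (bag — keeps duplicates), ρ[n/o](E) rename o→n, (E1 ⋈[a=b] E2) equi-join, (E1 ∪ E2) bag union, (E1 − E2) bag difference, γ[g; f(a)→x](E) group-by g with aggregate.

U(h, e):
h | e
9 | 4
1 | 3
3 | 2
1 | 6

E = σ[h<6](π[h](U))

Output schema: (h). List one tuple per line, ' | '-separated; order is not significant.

Subexpression sizes:
  U → 4
  π[h](U) → 4
  σ[h<6](π[h](U)) → 3

== RESULT ==
h
1
1
3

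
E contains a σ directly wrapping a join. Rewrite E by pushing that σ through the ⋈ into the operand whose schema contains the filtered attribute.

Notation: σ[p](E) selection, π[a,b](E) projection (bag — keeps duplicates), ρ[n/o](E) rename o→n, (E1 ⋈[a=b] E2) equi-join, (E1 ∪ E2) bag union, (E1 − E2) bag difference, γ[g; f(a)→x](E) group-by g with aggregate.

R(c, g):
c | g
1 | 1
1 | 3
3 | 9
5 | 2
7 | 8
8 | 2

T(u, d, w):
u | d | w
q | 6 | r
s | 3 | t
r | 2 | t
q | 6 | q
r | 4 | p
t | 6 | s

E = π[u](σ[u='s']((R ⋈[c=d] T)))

σ filters on u, owned by the right side.
E' = π[u]((R ⋈[c=d] σ[u='s'](T)))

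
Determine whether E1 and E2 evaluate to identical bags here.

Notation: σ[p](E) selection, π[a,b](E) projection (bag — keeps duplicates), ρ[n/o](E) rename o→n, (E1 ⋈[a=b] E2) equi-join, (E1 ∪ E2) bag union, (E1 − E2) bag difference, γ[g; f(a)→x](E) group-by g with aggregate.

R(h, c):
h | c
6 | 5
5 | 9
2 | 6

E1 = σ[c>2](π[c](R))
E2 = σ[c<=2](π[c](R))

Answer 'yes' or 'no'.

E1 stepwise |·|:
  R → 3
  π[c](R) → 3
  σ[c>2](π[c](R)) → 3
E2 stepwise |·|:
  R → 3
  π[c](R) → 3
  σ[c<=2](π[c](R)) → 0

E1 result:
c
5
6
9
E2 result:
c
(0 rows)
Witness: (6,) appears 1× in E1 but 0× in E2.

no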